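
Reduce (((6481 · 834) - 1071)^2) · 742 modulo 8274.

6481 · 834 = 5405154 ≡ 2232 (mod 8274)
2232 - 1071 = 1161
(1161)^2 ≡ 7533 (mod 8274)
7533 · 742 = 5589486 ≡ 4536 (mod 8274)

4536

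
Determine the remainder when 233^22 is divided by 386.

22 in binary is 10110, i.e. 22 = 16 + 4 + 2.
233^1 ≡ 233 (mod 386)
233^2 ≡ 233^2 = 54289 ≡ 249 (mod 386)
233^4 ≡ 249^2 = 62001 ≡ 241 (mod 386)
233^8 ≡ 241^2 = 58081 ≡ 181 (mod 386)
233^16 ≡ 181^2 = 32761 ≡ 337 (mod 386)
233^22 = 233^16 * 233^4 * 233^2 ≡ 337 * 241 * 249 (mod 386).
Accumulate the product:
337 * 241 = 81217 ≡ 157
157 * 249 = 39093 ≡ 107

107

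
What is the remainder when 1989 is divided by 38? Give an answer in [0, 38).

1989 = 52×38 + 13, so 1989 ≡ 13 (mod 38).

13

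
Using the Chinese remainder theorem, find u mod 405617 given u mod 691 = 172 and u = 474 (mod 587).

275190

691⁻¹ mod 587: 691×254 ≡ 1 (mod 587), so 691⁻¹ ≡ 254.
u = 172 + 691×((474 − 172)×254 mod 587) = 172 + 691×398 = 275190.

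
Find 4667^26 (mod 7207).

By square-and-multiply:
26 in binary is 11010, i.e. 26 = 16 + 8 + 2.
4667^1 ≡ 4667 (mod 7207)
4667^2 ≡ 4667^2 = 21780889 ≡ 1335 (mod 7207)
4667^4 ≡ 1335^2 = 1782225 ≡ 2096 (mod 7207)
4667^8 ≡ 2096^2 = 4393216 ≡ 4153 (mod 7207)
4667^16 ≡ 4153^2 = 17247409 ≡ 1058 (mod 7207)
4667^26 = 4667^16 · 4667^8 · 4667^2 ≡ 1058 · 4153 · 1335 (mod 7207).
Accumulate the product:
1058 · 4153 = 4393874 ≡ 4811
4811 · 1335 = 6422685 ≡ 1248

1248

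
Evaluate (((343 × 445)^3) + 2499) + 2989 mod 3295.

343 × 445 = 152635 ≡ 1065 (mod 3295)
(1065)^3 ≡ 2625 (mod 3295)
2625 + 2499 = 5124 ≡ 1829 (mod 3295)
1829 + 2989 = 4818 ≡ 1523 (mod 3295)

1523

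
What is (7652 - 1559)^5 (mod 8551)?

7984

7652 - 1559 = 6093
(6093)^5 ≡ 7984 (mod 8551)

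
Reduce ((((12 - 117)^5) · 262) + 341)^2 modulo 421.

12 - 117 = -105 ≡ 316 (mod 421)
(316)^5 ≡ 192 (mod 421)
192 · 262 = 50304 ≡ 205 (mod 421)
205 + 341 = 546 ≡ 125 (mod 421)
(125)^2 ≡ 48 (mod 421)

48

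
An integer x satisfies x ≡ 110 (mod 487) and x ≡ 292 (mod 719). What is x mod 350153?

26895

487⁻¹ mod 719: 487*344 ≡ 1 (mod 719), so 487⁻¹ ≡ 344.
x = 110 + 487*((292 − 110)*344 mod 719) = 110 + 487*55 = 26895.
Check: 26895 mod 487 = 110, 26895 mod 719 = 292. ✓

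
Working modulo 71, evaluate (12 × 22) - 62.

60

12 × 22 = 264 ≡ 51 (mod 71)
51 - 62 = -11 ≡ 60 (mod 71)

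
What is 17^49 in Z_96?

17^1 ≡ 17 (mod 96)
17^2 ≡ 17^2 = 289 ≡ 1 (mod 96)
17^4 ≡ 1^2 = 1 (mod 96)
17^8 ≡ 1^2 = 1 (mod 96)
17^16 ≡ 1^2 = 1 (mod 96)
17^32 ≡ 1^2 = 1 (mod 96)
17^49 = 17^32 * 17^16 * 17^1 ≡ 1 * 1 * 17 (mod 96).
Accumulate the product:
1 * 1 = 1
1 * 17 = 17

17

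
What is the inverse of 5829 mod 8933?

6576

By the extended Euclidean algorithm:
8933 = 1×5829 + 3104
5829 = 1×3104 + 2725
3104 = 1×2725 + 379
2725 = 7×379 + 72
379 = 5×72 + 19
72 = 3×19 + 15
19 = 1×15 + 4
15 = 3×4 + 3
4 = 1×3 + 1
3 = 3×1 + 0
gcd(5829, 8933) = 1, so the inverse exists.
Back-substitute for 1:
1 = 1×4 − 1×3
  = −1×15 + 4×4
  = 4×19 − 5×15
  = −5×72 + 19×19
  = 19×379 − 100×72
  = −100×2725 + 719×379
  = 719×3104 − 819×2725
  = −819×5829 + 1538×3104
  = 1538×8933 − 2357×5829
So 5829⁻¹ ≡ −2357 ≡ 6576 (mod 8933).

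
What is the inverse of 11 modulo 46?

21

By the extended Euclidean algorithm:
46 = 4×11 + 2
11 = 5×2 + 1
2 = 2×1 + 0
gcd(11, 46) = 1, so the inverse exists.
Bézout: 1 = −5×46 + 21×11.
So 11⁻¹ ≡ 21 (mod 46).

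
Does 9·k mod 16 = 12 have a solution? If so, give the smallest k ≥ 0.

gcd(9, 16) = 1, so a unique solution mod 16 exists.
9⁻¹ ≡ 9 (mod 16).
k ≡ 9·12 ≡ 12 (mod 16).

12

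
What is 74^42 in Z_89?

53

Using repeated squaring:
42 in binary is 101010, i.e. 42 = 32 + 8 + 2.
74^1 ≡ 74 (mod 89)
74^2 ≡ 74^2 = 5476 ≡ 47 (mod 89)
74^4 ≡ 47^2 = 2209 ≡ 73 (mod 89)
74^8 ≡ 73^2 = 5329 ≡ 78 (mod 89)
74^16 ≡ 78^2 = 6084 ≡ 32 (mod 89)
74^32 ≡ 32^2 = 1024 ≡ 45 (mod 89)
74^42 = 74^32 × 74^8 × 74^2 ≡ 45 × 78 × 47 (mod 89).
Accumulate the product:
45 × 78 = 3510 ≡ 39
39 × 47 = 1833 ≡ 53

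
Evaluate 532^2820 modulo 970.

Using repeated squaring:
532^1 ≡ 532 (mod 970)
532^2 ≡ 532^2 = 283024 ≡ 754 (mod 970)
532^4 ≡ 754^2 = 568516 ≡ 96 (mod 970)
532^8 ≡ 96^2 = 9216 ≡ 486 (mod 970)
532^16 ≡ 486^2 = 236196 ≡ 486 (mod 970)
532^32 ≡ 486^2 = 236196 ≡ 486 (mod 970)
532^64 ≡ 486^2 = 236196 ≡ 486 (mod 970)
532^128 ≡ 486^2 = 236196 ≡ 486 (mod 970)
532^256 ≡ 486^2 = 236196 ≡ 486 (mod 970)
532^512 ≡ 486^2 = 236196 ≡ 486 (mod 970)
532^1024 ≡ 486^2 = 236196 ≡ 486 (mod 970)
532^2048 ≡ 486^2 = 236196 ≡ 486 (mod 970)
532^2820 = 532^2048 * 532^512 * 532^256 * 532^4 ≡ 486 * 486 * 486 * 96 (mod 970).
Accumulate the product:
486 * 486 = 236196 ≡ 486
486 * 486 = 236196 ≡ 486
486 * 96 = 46656 ≡ 96

96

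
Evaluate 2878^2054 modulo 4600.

Compute successive squares:
2054 in binary is 100000000110, i.e. 2054 = 2048 + 4 + 2.
2878^1 ≡ 2878 (mod 4600)
2878^2 ≡ 2878^2 = 8282884 ≡ 2884 (mod 4600)
2878^4 ≡ 2884^2 = 8317456 ≡ 656 (mod 4600)
2878^8 ≡ 656^2 = 430336 ≡ 2536 (mod 4600)
2878^16 ≡ 2536^2 = 6431296 ≡ 496 (mod 4600)
2878^32 ≡ 496^2 = 246016 ≡ 2216 (mod 4600)
2878^64 ≡ 2216^2 = 4910656 ≡ 2456 (mod 4600)
2878^128 ≡ 2456^2 = 6031936 ≡ 1336 (mod 4600)
2878^256 ≡ 1336^2 = 1784896 ≡ 96 (mod 4600)
2878^512 ≡ 96^2 = 9216 ≡ 16 (mod 4600)
2878^1024 ≡ 16^2 = 256 (mod 4600)
2878^2048 ≡ 256^2 = 65536 ≡ 1136 (mod 4600)
2878^2054 = 2878^2048 × 2878^4 × 2878^2 ≡ 1136 × 656 × 2884 (mod 4600).
Accumulate the product:
1136 × 656 = 745216 ≡ 16
16 × 2884 = 46144 ≡ 144

144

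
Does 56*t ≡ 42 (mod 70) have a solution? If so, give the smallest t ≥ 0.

2

gcd(56, 70) = 14, and 14 | 42, so solutions exist.
Divide through by 14: 4*t ≡ 3 (mod 5).
4⁻¹ ≡ 4 (mod 5).
t ≡ 4*3 ≡ 2 (mod 5).
The smallest non-negative solution is t = 2.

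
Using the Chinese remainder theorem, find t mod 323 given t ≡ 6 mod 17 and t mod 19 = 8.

17⁻¹ mod 19: 17×9 ≡ 1 (mod 19), so 17⁻¹ ≡ 9.
t = 6 + 17×((8 − 6)×9 mod 19) = 6 + 17×18 = 312.

312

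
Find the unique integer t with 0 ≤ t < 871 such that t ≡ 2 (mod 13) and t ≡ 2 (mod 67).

2

13⁻¹ mod 67: 13*31 ≡ 1 (mod 67), so 13⁻¹ ≡ 31.
t = 2 + 13*((2 − 2)*31 mod 67) = 2 + 13*0 = 2.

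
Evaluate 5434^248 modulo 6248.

5456

Using repeated squaring:
5434^1 ≡ 5434 (mod 6248)
5434^2 ≡ 5434^2 = 29528356 ≡ 308 (mod 6248)
5434^4 ≡ 308^2 = 94864 ≡ 1144 (mod 6248)
5434^8 ≡ 1144^2 = 1308736 ≡ 2904 (mod 6248)
5434^16 ≡ 2904^2 = 8433216 ≡ 4664 (mod 6248)
5434^32 ≡ 4664^2 = 21752896 ≡ 3608 (mod 6248)
5434^64 ≡ 3608^2 = 13017664 ≡ 3080 (mod 6248)
5434^128 ≡ 3080^2 = 9486400 ≡ 1936 (mod 6248)
5434^248 = 5434^128 * 5434^64 * 5434^32 * 5434^16 * 5434^8 ≡ 1936 * 3080 * 3608 * 4664 * 2904 (mod 6248).
Accumulate the product:
1936 * 3080 = 5962880 ≡ 2288
2288 * 3608 = 8255104 ≡ 1496
1496 * 4664 = 6977344 ≡ 4576
4576 * 2904 = 13288704 ≡ 5456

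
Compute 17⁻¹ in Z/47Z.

Apply the Euclidean algorithm and back-substitute:
47 = 2·17 + 13
17 = 1·13 + 4
13 = 3·4 + 1
4 = 4·1 + 0
gcd(17, 47) = 1, so the inverse exists.
Back-substitute for 1:
1 = 1·13 − 3·4
  = −3·17 + 4·13
  = 4·47 − 11·17
So 17⁻¹ ≡ −11 ≡ 36 (mod 47).

36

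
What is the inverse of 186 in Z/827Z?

538

By the extended Euclidean algorithm:
827 = 4*186 + 83
186 = 2*83 + 20
83 = 4*20 + 3
20 = 6*3 + 2
3 = 1*2 + 1
2 = 2*1 + 0
gcd(186, 827) = 1, so the inverse exists.
Back-substitute for 1:
1 = 1*3 − 1*2
  = −1*20 + 7*3
  = 7*83 − 29*20
  = −29*186 + 65*83
  = 65*827 − 289*186
So 186⁻¹ ≡ −289 ≡ 538 (mod 827).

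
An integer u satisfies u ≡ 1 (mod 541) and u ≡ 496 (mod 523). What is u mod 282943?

156350

541⁻¹ mod 523: 541×494 ≡ 1 (mod 523), so 541⁻¹ ≡ 494.
u = 1 + 541×((496 − 1)×494 mod 523) = 1 + 541×289 = 156350.
Check: 156350 mod 541 = 1, 156350 mod 523 = 496. ✓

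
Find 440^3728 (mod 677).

3728 in binary is 111010010000, i.e. 3728 = 2048 + 1024 + 512 + 128 + 16.
440^1 ≡ 440 (mod 677)
440^2 ≡ 440^2 = 193600 ≡ 655 (mod 677)
440^4 ≡ 655^2 = 429025 ≡ 484 (mod 677)
440^8 ≡ 484^2 = 234256 ≡ 14 (mod 677)
440^16 ≡ 14^2 = 196 (mod 677)
440^32 ≡ 196^2 = 38416 ≡ 504 (mod 677)
440^64 ≡ 504^2 = 254016 ≡ 141 (mod 677)
440^128 ≡ 141^2 = 19881 ≡ 248 (mod 677)
440^256 ≡ 248^2 = 61504 ≡ 574 (mod 677)
440^512 ≡ 574^2 = 329476 ≡ 454 (mod 677)
440^1024 ≡ 454^2 = 206116 ≡ 308 (mod 677)
440^2048 ≡ 308^2 = 94864 ≡ 84 (mod 677)
440^3728 = 440^2048 · 440^1024 · 440^512 · 440^128 · 440^16 ≡ 84 · 308 · 454 · 248 · 196 (mod 677).
Accumulate the product:
84 · 308 = 25872 ≡ 146
146 · 454 = 66284 ≡ 615
615 · 248 = 152520 ≡ 195
195 · 196 = 38220 ≡ 308

308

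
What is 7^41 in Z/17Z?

By square-and-multiply:
41 in binary is 101001, i.e. 41 = 32 + 8 + 1.
7^1 ≡ 7 (mod 17)
7^2 ≡ 7^2 = 49 ≡ 15 (mod 17)
7^4 ≡ 15^2 = 225 ≡ 4 (mod 17)
7^8 ≡ 4^2 = 16 (mod 17)
7^16 ≡ 16^2 = 256 ≡ 1 (mod 17)
7^32 ≡ 1^2 = 1 (mod 17)
7^41 = 7^32 × 7^8 × 7^1 ≡ 1 × 16 × 7 (mod 17).
Accumulate the product:
1 × 16 = 16
16 × 7 = 112 ≡ 10

10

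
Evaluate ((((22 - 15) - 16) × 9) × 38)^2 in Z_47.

22 - 15 = 7
7 - 16 = -9 ≡ 38 (mod 47)
38 × 9 = 342 ≡ 13 (mod 47)
13 × 38 = 494 ≡ 24 (mod 47)
(24)^2 ≡ 12 (mod 47)

12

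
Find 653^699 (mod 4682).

2781

653^1 ≡ 653 (mod 4682)
653^2 ≡ 653^2 = 426409 ≡ 347 (mod 4682)
653^4 ≡ 347^2 = 120409 ≡ 3359 (mod 4682)
653^8 ≡ 3359^2 = 11282881 ≡ 3943 (mod 4682)
653^16 ≡ 3943^2 = 15547249 ≡ 3009 (mod 4682)
653^32 ≡ 3009^2 = 9054081 ≡ 3775 (mod 4682)
653^64 ≡ 3775^2 = 14250625 ≡ 3299 (mod 4682)
653^128 ≡ 3299^2 = 10883401 ≡ 2433 (mod 4682)
653^256 ≡ 2433^2 = 5919489 ≡ 1441 (mod 4682)
653^512 ≡ 1441^2 = 2076481 ≡ 2355 (mod 4682)
653^699 = 653^512 × 653^128 × 653^32 × 653^16 × 653^8 × 653^2 × 653^1 ≡ 2355 × 2433 × 3775 × 3009 × 3943 × 347 × 653 (mod 4682).
Accumulate the product:
2355 × 2433 = 5729715 ≡ 3629
3629 × 3775 = 13699475 ≡ 4625
4625 × 3009 = 13916625 ≡ 1721
1721 × 3943 = 6785903 ≡ 1685
1685 × 347 = 584695 ≡ 4127
4127 × 653 = 2694931 ≡ 2781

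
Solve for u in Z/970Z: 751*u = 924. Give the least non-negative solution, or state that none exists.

514

gcd(751, 970) = 1, so a unique solution mod 970 exists.
751⁻¹ ≡ 31 (mod 970).
u ≡ 31*924 ≡ 514 (mod 970).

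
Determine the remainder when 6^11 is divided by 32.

0

Using repeated squaring:
6^1 ≡ 6 (mod 32)
6^2 ≡ 6^2 = 36 ≡ 4 (mod 32)
6^4 ≡ 4^2 = 16 (mod 32)
6^8 ≡ 16^2 = 256 ≡ 0 (mod 32)
6^11 = 6^8 * 6^2 * 6^1 ≡ 0 * 4 * 6 (mod 32).
Accumulate the product:
0 * 4 = 0
0 * 6 = 0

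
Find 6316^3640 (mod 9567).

Using repeated squaring:
3640 in binary is 111000111000, i.e. 3640 = 2048 + 1024 + 512 + 32 + 16 + 8.
6316^1 ≡ 6316 (mod 9567)
6316^2 ≡ 6316^2 = 39891856 ≡ 7033 (mod 9567)
6316^4 ≡ 7033^2 = 49463089 ≡ 1699 (mod 9567)
6316^8 ≡ 1699^2 = 2886601 ≡ 6934 (mod 9567)
6316^16 ≡ 6934^2 = 48080356 ≡ 6181 (mod 9567)
6316^32 ≡ 6181^2 = 38204761 ≡ 3730 (mod 9567)
6316^64 ≡ 3730^2 = 13912900 ≡ 2482 (mod 9567)
6316^128 ≡ 2482^2 = 6160324 ≡ 8743 (mod 9567)
6316^256 ≡ 8743^2 = 76440049 ≡ 9286 (mod 9567)
6316^512 ≡ 9286^2 = 86229796 ≡ 2425 (mod 9567)
6316^1024 ≡ 2425^2 = 5880625 ≡ 6487 (mod 9567)
6316^2048 ≡ 6487^2 = 42081169 ≡ 5503 (mod 9567)
6316^3640 = 6316^2048 × 6316^1024 × 6316^512 × 6316^32 × 6316^16 × 6316^8 ≡ 5503 × 6487 × 2425 × 3730 × 6181 × 6934 (mod 9567).
Accumulate the product:
5503 × 6487 = 35697961 ≡ 3484
3484 × 2425 = 8448700 ≡ 1039
1039 × 3730 = 3875470 ≡ 835
835 × 6181 = 5161135 ≡ 4522
4522 × 6934 = 31355548 ≡ 4489

4489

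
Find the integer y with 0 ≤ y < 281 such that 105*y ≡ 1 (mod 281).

By the extended Euclidean algorithm:
281 = 2·105 + 71
105 = 1·71 + 34
71 = 2·34 + 3
34 = 11·3 + 1
3 = 3·1 + 0
gcd(105, 281) = 1, so the inverse exists.
Bézout: 1 = −34·281 + 91·105.
So 105⁻¹ ≡ 91 (mod 281).

91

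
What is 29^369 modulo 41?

Compute successive squares:
369 in binary is 101110001, i.e. 369 = 256 + 64 + 32 + 16 + 1.
29^1 ≡ 29 (mod 41)
29^2 ≡ 29^2 = 841 ≡ 21 (mod 41)
29^4 ≡ 21^2 = 441 ≡ 31 (mod 41)
29^8 ≡ 31^2 = 961 ≡ 18 (mod 41)
29^16 ≡ 18^2 = 324 ≡ 37 (mod 41)
29^32 ≡ 37^2 = 1369 ≡ 16 (mod 41)
29^64 ≡ 16^2 = 256 ≡ 10 (mod 41)
29^128 ≡ 10^2 = 100 ≡ 18 (mod 41)
29^256 ≡ 18^2 = 324 ≡ 37 (mod 41)
29^369 = 29^256 · 29^64 · 29^32 · 29^16 · 29^1 ≡ 37 · 10 · 16 · 37 · 29 (mod 41).
Accumulate the product:
37 · 10 = 370 ≡ 1
1 · 16 = 16
16 · 37 = 592 ≡ 18
18 · 29 = 522 ≡ 30

30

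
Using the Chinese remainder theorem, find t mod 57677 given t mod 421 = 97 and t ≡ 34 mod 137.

49354

421⁻¹ mod 137: 421×96 ≡ 1 (mod 137), so 421⁻¹ ≡ 96.
t = 97 + 421×((34 − 97)×96 mod 137) = 97 + 421×117 = 49354.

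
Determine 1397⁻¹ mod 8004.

7517

By the extended Euclidean algorithm:
8004 = 5*1397 + 1019
1397 = 1*1019 + 378
1019 = 2*378 + 263
378 = 1*263 + 115
263 = 2*115 + 33
115 = 3*33 + 16
33 = 2*16 + 1
16 = 16*1 + 0
gcd(1397, 8004) = 1, so the inverse exists.
Bézout: 1 = 85*8004 − 487*1397.
So 1397⁻¹ ≡ −487 ≡ 7517 (mod 8004).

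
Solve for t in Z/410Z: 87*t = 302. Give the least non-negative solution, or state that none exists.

gcd(87, 410) = 1, so a unique solution mod 410 exists.
87⁻¹ ≡ 33 (mod 410).
t ≡ 33*302 ≡ 126 (mod 410).

126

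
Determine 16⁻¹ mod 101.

19

101 = 6×16 + 5
16 = 3×5 + 1
5 = 5×1 + 0
gcd(16, 101) = 1, so the inverse exists.
Back-substitute for 1:
1 = 1×16 − 3×5
  = −3×101 + 19×16
So 16⁻¹ ≡ 19 (mod 101).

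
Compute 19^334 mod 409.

Using repeated squaring:
334 in binary is 101001110, i.e. 334 = 256 + 64 + 8 + 4 + 2.
19^1 ≡ 19 (mod 409)
19^2 ≡ 19^2 = 361 (mod 409)
19^4 ≡ 361^2 = 130321 ≡ 259 (mod 409)
19^8 ≡ 259^2 = 67081 ≡ 5 (mod 409)
19^16 ≡ 5^2 = 25 (mod 409)
19^32 ≡ 25^2 = 625 ≡ 216 (mod 409)
19^64 ≡ 216^2 = 46656 ≡ 30 (mod 409)
19^128 ≡ 30^2 = 900 ≡ 82 (mod 409)
19^256 ≡ 82^2 = 6724 ≡ 180 (mod 409)
19^334 = 19^256 × 19^64 × 19^8 × 19^4 × 19^2 ≡ 180 × 30 × 5 × 259 × 361 (mod 409).
Accumulate the product:
180 × 30 = 5400 ≡ 83
83 × 5 = 415 ≡ 6
6 × 259 = 1554 ≡ 327
327 × 361 = 118047 ≡ 255

255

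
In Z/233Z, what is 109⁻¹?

62

By the extended Euclidean algorithm:
233 = 2·109 + 15
109 = 7·15 + 4
15 = 3·4 + 3
4 = 1·3 + 1
3 = 3·1 + 0
gcd(109, 233) = 1, so the inverse exists.
Back-substitute for 1:
1 = 1·4 − 1·3
  = −1·15 + 4·4
  = 4·109 − 29·15
  = −29·233 + 62·109
So 109⁻¹ ≡ 62 (mod 233).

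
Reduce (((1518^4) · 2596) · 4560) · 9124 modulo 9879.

411

(1518)^4 ≡ 2850 (mod 9879)
2850 · 2596 = 7398600 ≡ 9108 (mod 9879)
9108 · 4560 = 41532480 ≡ 1164 (mod 9879)
1164 · 9124 = 10620336 ≡ 411 (mod 9879)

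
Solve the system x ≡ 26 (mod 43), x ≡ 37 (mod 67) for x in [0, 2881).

2047

43⁻¹ mod 67: 43·53 ≡ 1 (mod 67), so 43⁻¹ ≡ 53.
x = 26 + 43·((37 − 26)·53 mod 67) = 26 + 43·47 = 2047.
Check: 2047 mod 43 = 26, 2047 mod 67 = 37. ✓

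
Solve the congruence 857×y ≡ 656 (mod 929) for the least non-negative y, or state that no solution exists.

507

gcd(857, 929) = 1, so a unique solution mod 929 exists.
857⁻¹ ≡ 529 (mod 929).
y ≡ 529×656 ≡ 507 (mod 929).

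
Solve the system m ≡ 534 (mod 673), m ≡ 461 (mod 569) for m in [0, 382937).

673⁻¹ mod 569: 673·476 ≡ 1 (mod 569), so 673⁻¹ ≡ 476.
m = 534 + 673·((461 − 534)·476 mod 569) = 534 + 673·530 = 357224.

357224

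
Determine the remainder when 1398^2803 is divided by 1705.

By square-and-multiply:
2803 in binary is 101011110011, i.e. 2803 = 2048 + 512 + 128 + 64 + 32 + 16 + 2 + 1.
1398^1 ≡ 1398 (mod 1705)
1398^2 ≡ 1398^2 = 1954404 ≡ 474 (mod 1705)
1398^4 ≡ 474^2 = 224676 ≡ 1321 (mod 1705)
1398^8 ≡ 1321^2 = 1745041 ≡ 826 (mod 1705)
1398^16 ≡ 826^2 = 682276 ≡ 276 (mod 1705)
1398^32 ≡ 276^2 = 76176 ≡ 1156 (mod 1705)
1398^64 ≡ 1156^2 = 1336336 ≡ 1321 (mod 1705)
1398^128 ≡ 1321^2 = 1745041 ≡ 826 (mod 1705)
1398^256 ≡ 826^2 = 682276 ≡ 276 (mod 1705)
1398^512 ≡ 276^2 = 76176 ≡ 1156 (mod 1705)
1398^1024 ≡ 1156^2 = 1336336 ≡ 1321 (mod 1705)
1398^2048 ≡ 1321^2 = 1745041 ≡ 826 (mod 1705)
1398^2803 = 1398^2048 · 1398^512 · 1398^128 · 1398^64 · 1398^32 · 1398^16 · 1398^2 · 1398^1 ≡ 826 · 1156 · 826 · 1321 · 1156 · 276 · 474 · 1398 (mod 1705).
Accumulate the product:
826 · 1156 = 954856 ≡ 56
56 · 826 = 46256 ≡ 221
221 · 1321 = 291941 ≡ 386
386 · 1156 = 446216 ≡ 1211
1211 · 276 = 334236 ≡ 56
56 · 474 = 26544 ≡ 969
969 · 1398 = 1354662 ≡ 892

892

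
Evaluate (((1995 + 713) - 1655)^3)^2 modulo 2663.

1995 + 713 = 2708 ≡ 45 (mod 2663)
45 - 1655 = -1610 ≡ 1053 (mod 2663)
(1053)^3 ≡ 2168 (mod 2663)
(2168)^2 ≡ 29 (mod 2663)

29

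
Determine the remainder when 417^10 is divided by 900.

549

10 in binary is 1010, i.e. 10 = 8 + 2.
417^1 ≡ 417 (mod 900)
417^2 ≡ 417^2 = 173889 ≡ 189 (mod 900)
417^4 ≡ 189^2 = 35721 ≡ 621 (mod 900)
417^8 ≡ 621^2 = 385641 ≡ 441 (mod 900)
417^10 = 417^8 × 417^2 ≡ 441 × 189 (mod 900).
441 × 189 = 83349 ≡ 549 (mod 900).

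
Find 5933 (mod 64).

45

5933 = 92·64 + 45, so 5933 ≡ 45 (mod 64).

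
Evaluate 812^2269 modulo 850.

Using repeated squaring:
2269 in binary is 100011011101, i.e. 2269 = 2048 + 128 + 64 + 16 + 8 + 4 + 1.
812^1 ≡ 812 (mod 850)
812^2 ≡ 812^2 = 659344 ≡ 594 (mod 850)
812^4 ≡ 594^2 = 352836 ≡ 86 (mod 850)
812^8 ≡ 86^2 = 7396 ≡ 596 (mod 850)
812^16 ≡ 596^2 = 355216 ≡ 766 (mod 850)
812^32 ≡ 766^2 = 586756 ≡ 256 (mod 850)
812^64 ≡ 256^2 = 65536 ≡ 86 (mod 850)
812^128 ≡ 86^2 = 7396 ≡ 596 (mod 850)
812^256 ≡ 596^2 = 355216 ≡ 766 (mod 850)
812^512 ≡ 766^2 = 586756 ≡ 256 (mod 850)
812^1024 ≡ 256^2 = 65536 ≡ 86 (mod 850)
812^2048 ≡ 86^2 = 7396 ≡ 596 (mod 850)
812^2269 = 812^2048 * 812^128 * 812^64 * 812^16 * 812^8 * 812^4 * 812^1 ≡ 596 * 596 * 86 * 766 * 596 * 86 * 812 (mod 850).
Accumulate the product:
596 * 596 = 355216 ≡ 766
766 * 86 = 65876 ≡ 426
426 * 766 = 326316 ≡ 766
766 * 596 = 456536 ≡ 86
86 * 86 = 7396 ≡ 596
596 * 812 = 483952 ≡ 302

302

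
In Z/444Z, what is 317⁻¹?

Run the extended Euclidean algorithm:
444 = 1*317 + 127
317 = 2*127 + 63
127 = 2*63 + 1
63 = 63*1 + 0
gcd(317, 444) = 1, so the inverse exists.
Bézout: 1 = 5*444 − 7*317.
So 317⁻¹ ≡ −7 ≡ 437 (mod 444).

437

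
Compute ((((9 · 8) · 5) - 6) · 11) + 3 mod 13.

9 · 8 = 72 ≡ 7 (mod 13)
7 · 5 = 35 ≡ 9 (mod 13)
9 - 6 = 3
3 · 11 = 33 ≡ 7 (mod 13)
7 + 3 = 10

10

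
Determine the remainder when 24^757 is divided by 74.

24

24^1 ≡ 24 (mod 74)
24^2 ≡ 24^2 = 576 ≡ 58 (mod 74)
24^4 ≡ 58^2 = 3364 ≡ 34 (mod 74)
24^8 ≡ 34^2 = 1156 ≡ 46 (mod 74)
24^16 ≡ 46^2 = 2116 ≡ 44 (mod 74)
24^32 ≡ 44^2 = 1936 ≡ 12 (mod 74)
24^64 ≡ 12^2 = 144 ≡ 70 (mod 74)
24^128 ≡ 70^2 = 4900 ≡ 16 (mod 74)
24^256 ≡ 16^2 = 256 ≡ 34 (mod 74)
24^512 ≡ 34^2 = 1156 ≡ 46 (mod 74)
24^757 = 24^512 * 24^128 * 24^64 * 24^32 * 24^16 * 24^4 * 24^1 ≡ 46 * 16 * 70 * 12 * 44 * 34 * 24 (mod 74).
Accumulate the product:
46 * 16 = 736 ≡ 70
70 * 70 = 4900 ≡ 16
16 * 12 = 192 ≡ 44
44 * 44 = 1936 ≡ 12
12 * 34 = 408 ≡ 38
38 * 24 = 912 ≡ 24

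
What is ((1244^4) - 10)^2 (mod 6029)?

3731

(1244)^4 ≡ 3228 (mod 6029)
3228 - 10 = 3218
(3218)^2 ≡ 3731 (mod 6029)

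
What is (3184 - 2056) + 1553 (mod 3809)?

2681

3184 - 2056 = 1128
1128 + 1553 = 2681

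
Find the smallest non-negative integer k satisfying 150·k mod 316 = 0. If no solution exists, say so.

0

gcd(150, 316) = 2, and 2 | 0, so solutions exist.
Divide through by 2: 75·k ≡ 0 (mod 158).
75⁻¹ ≡ 59 (mod 158).
k ≡ 59·0 ≡ 0 (mod 158).
The smallest non-negative solution is k = 0.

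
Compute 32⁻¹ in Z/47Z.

25

Run the extended Euclidean algorithm:
47 = 1×32 + 15
32 = 2×15 + 2
15 = 7×2 + 1
2 = 2×1 + 0
gcd(32, 47) = 1, so the inverse exists.
Back-substitute for 1:
1 = 1×15 − 7×2
  = −7×32 + 15×15
  = 15×47 − 22×32
So 32⁻¹ ≡ −22 ≡ 25 (mod 47).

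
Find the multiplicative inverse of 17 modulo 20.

13

Apply the Euclidean algorithm and back-substitute:
20 = 1*17 + 3
17 = 5*3 + 2
3 = 1*2 + 1
2 = 2*1 + 0
gcd(17, 20) = 1, so the inverse exists.
Back-substitute for 1:
1 = 1*3 − 1*2
  = −1*17 + 6*3
  = 6*20 − 7*17
So 17⁻¹ ≡ −7 ≡ 13 (mod 20).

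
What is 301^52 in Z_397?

14

52 in binary is 110100, i.e. 52 = 32 + 16 + 4.
301^1 ≡ 301 (mod 397)
301^2 ≡ 301^2 = 90601 ≡ 85 (mod 397)
301^4 ≡ 85^2 = 7225 ≡ 79 (mod 397)
301^8 ≡ 79^2 = 6241 ≡ 286 (mod 397)
301^16 ≡ 286^2 = 81796 ≡ 14 (mod 397)
301^32 ≡ 14^2 = 196 (mod 397)
301^52 = 301^32 · 301^16 · 301^4 ≡ 196 · 14 · 79 (mod 397).
Accumulate the product:
196 · 14 = 2744 ≡ 362
362 · 79 = 28598 ≡ 14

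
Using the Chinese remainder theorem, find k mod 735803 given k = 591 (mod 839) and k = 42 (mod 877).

839⁻¹ mod 877: 839×300 ≡ 1 (mod 877), so 839⁻¹ ≡ 300.
k = 591 + 839×((42 − 591)×300 mod 877) = 591 + 839×176 = 148255.

148255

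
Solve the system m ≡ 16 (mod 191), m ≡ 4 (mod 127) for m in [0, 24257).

191⁻¹ mod 127: 191*2 ≡ 1 (mod 127), so 191⁻¹ ≡ 2.
m = 16 + 191*((4 − 16)*2 mod 127) = 16 + 191*103 = 19689.

19689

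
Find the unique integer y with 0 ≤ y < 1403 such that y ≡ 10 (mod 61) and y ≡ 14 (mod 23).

61⁻¹ mod 23: 61×20 ≡ 1 (mod 23), so 61⁻¹ ≡ 20.
y = 10 + 61×((14 − 10)×20 mod 23) = 10 + 61×11 = 681.

681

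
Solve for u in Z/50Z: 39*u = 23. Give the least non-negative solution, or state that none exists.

gcd(39, 50) = 1, so a unique solution mod 50 exists.
39⁻¹ ≡ 9 (mod 50).
u ≡ 9*23 ≡ 7 (mod 50).

7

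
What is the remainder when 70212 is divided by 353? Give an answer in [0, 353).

318

70212 = 198*353 + 318, so 70212 ≡ 318 (mod 353).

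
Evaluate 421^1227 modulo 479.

245

Using repeated squaring:
1227 in binary is 10011001011, i.e. 1227 = 1024 + 128 + 64 + 8 + 2 + 1.
421^1 ≡ 421 (mod 479)
421^2 ≡ 421^2 = 177241 ≡ 11 (mod 479)
421^4 ≡ 11^2 = 121 (mod 479)
421^8 ≡ 121^2 = 14641 ≡ 271 (mod 479)
421^16 ≡ 271^2 = 73441 ≡ 154 (mod 479)
421^32 ≡ 154^2 = 23716 ≡ 245 (mod 479)
421^64 ≡ 245^2 = 60025 ≡ 150 (mod 479)
421^128 ≡ 150^2 = 22500 ≡ 466 (mod 479)
421^256 ≡ 466^2 = 217156 ≡ 169 (mod 479)
421^512 ≡ 169^2 = 28561 ≡ 300 (mod 479)
421^1024 ≡ 300^2 = 90000 ≡ 427 (mod 479)
421^1227 = 421^1024 × 421^128 × 421^64 × 421^8 × 421^2 × 421^1 ≡ 427 × 466 × 150 × 271 × 11 × 421 (mod 479).
Accumulate the product:
427 × 466 = 198982 ≡ 197
197 × 150 = 29550 ≡ 331
331 × 271 = 89701 ≡ 128
128 × 11 = 1408 ≡ 450
450 × 421 = 189450 ≡ 245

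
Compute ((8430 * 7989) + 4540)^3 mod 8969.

218

8430 * 7989 = 67347270 ≡ 8018 (mod 8969)
8018 + 4540 = 12558 ≡ 3589 (mod 8969)
(3589)^3 ≡ 218 (mod 8969)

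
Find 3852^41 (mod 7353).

504

41 in binary is 101001, i.e. 41 = 32 + 8 + 1.
3852^1 ≡ 3852 (mod 7353)
3852^2 ≡ 3852^2 = 14837904 ≡ 6903 (mod 7353)
3852^4 ≡ 6903^2 = 47651409 ≡ 3969 (mod 7353)
3852^8 ≡ 3969^2 = 15752961 ≡ 2835 (mod 7353)
3852^16 ≡ 2835^2 = 8037225 ≡ 396 (mod 7353)
3852^32 ≡ 396^2 = 156816 ≡ 2403 (mod 7353)
3852^41 = 3852^32 · 3852^8 · 3852^1 ≡ 2403 · 2835 · 3852 (mod 7353).
Accumulate the product:
2403 · 2835 = 6812505 ≡ 3627
3627 · 3852 = 13971204 ≡ 504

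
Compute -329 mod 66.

1

-329 = -5×66 + 1, so -329 ≡ 1 (mod 66).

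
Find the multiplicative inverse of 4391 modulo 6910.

Apply the Euclidean algorithm and back-substitute:
6910 = 1×4391 + 2519
4391 = 1×2519 + 1872
2519 = 1×1872 + 647
1872 = 2×647 + 578
647 = 1×578 + 69
578 = 8×69 + 26
69 = 2×26 + 17
26 = 1×17 + 9
17 = 1×9 + 8
9 = 1×8 + 1
8 = 8×1 + 0
gcd(4391, 6910) = 1, so the inverse exists.
Bézout: 1 = −509×6910 + 801×4391.
So 4391⁻¹ ≡ 801 (mod 6910).

801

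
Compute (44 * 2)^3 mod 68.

44

44 * 2 = 88 ≡ 20 (mod 68)
(20)^3 ≡ 44 (mod 68)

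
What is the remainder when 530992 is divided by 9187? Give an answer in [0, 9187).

530992 = 57·9187 + 7333, so 530992 ≡ 7333 (mod 9187).

7333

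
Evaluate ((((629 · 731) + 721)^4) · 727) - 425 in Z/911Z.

629 · 731 = 459799 ≡ 655 (mod 911)
655 + 721 = 1376 ≡ 465 (mod 911)
(465)^4 ≡ 3 (mod 911)
3 · 727 = 2181 ≡ 359 (mod 911)
359 - 425 = -66 ≡ 845 (mod 911)

845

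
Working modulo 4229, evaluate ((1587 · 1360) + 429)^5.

1587 · 1360 = 2158320 ≡ 1530 (mod 4229)
1530 + 429 = 1959
(1959)^5 ≡ 1136 (mod 4229)

1136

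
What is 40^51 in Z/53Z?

4

40^1 ≡ 40 (mod 53)
40^2 ≡ 40^2 = 1600 ≡ 10 (mod 53)
40^4 ≡ 10^2 = 100 ≡ 47 (mod 53)
40^8 ≡ 47^2 = 2209 ≡ 36 (mod 53)
40^16 ≡ 36^2 = 1296 ≡ 24 (mod 53)
40^32 ≡ 24^2 = 576 ≡ 46 (mod 53)
40^51 = 40^32 · 40^16 · 40^2 · 40^1 ≡ 46 · 24 · 10 · 40 (mod 53).
Accumulate the product:
46 · 24 = 1104 ≡ 44
44 · 10 = 440 ≡ 16
16 · 40 = 640 ≡ 4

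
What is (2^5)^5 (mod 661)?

(2)^5 ≡ 32 (mod 661)
(32)^5 ≡ 89 (mod 661)

89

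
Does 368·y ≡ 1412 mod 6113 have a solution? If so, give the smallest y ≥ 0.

2861

gcd(368, 6113) = 1, so a unique solution mod 6113 exists.
368⁻¹ ≡ 2907 (mod 6113).
y ≡ 2907·1412 ≡ 2861 (mod 6113).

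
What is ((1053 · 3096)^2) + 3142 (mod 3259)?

1053 · 3096 = 3260088 ≡ 1088 (mod 3259)
(1088)^2 ≡ 727 (mod 3259)
727 + 3142 = 3869 ≡ 610 (mod 3259)

610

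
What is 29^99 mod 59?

26

By square-and-multiply:
99 in binary is 1100011, i.e. 99 = 64 + 32 + 2 + 1.
29^1 ≡ 29 (mod 59)
29^2 ≡ 29^2 = 841 ≡ 15 (mod 59)
29^4 ≡ 15^2 = 225 ≡ 48 (mod 59)
29^8 ≡ 48^2 = 2304 ≡ 3 (mod 59)
29^16 ≡ 3^2 = 9 (mod 59)
29^32 ≡ 9^2 = 81 ≡ 22 (mod 59)
29^64 ≡ 22^2 = 484 ≡ 12 (mod 59)
29^99 = 29^64 * 29^32 * 29^2 * 29^1 ≡ 12 * 22 * 15 * 29 (mod 59).
Accumulate the product:
12 * 22 = 264 ≡ 28
28 * 15 = 420 ≡ 7
7 * 29 = 203 ≡ 26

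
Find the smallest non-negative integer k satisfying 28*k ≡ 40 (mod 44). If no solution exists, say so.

3

gcd(28, 44) = 4, and 4 | 40, so solutions exist.
Divide through by 4: 7*k ≡ 10 (mod 11).
7⁻¹ ≡ 8 (mod 11).
k ≡ 8*10 ≡ 3 (mod 11).
The smallest non-negative solution is k = 3.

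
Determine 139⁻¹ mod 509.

Run the extended Euclidean algorithm:
509 = 3·139 + 92
139 = 1·92 + 47
92 = 1·47 + 45
47 = 1·45 + 2
45 = 22·2 + 1
2 = 2·1 + 0
gcd(139, 509) = 1, so the inverse exists.
Back-substitute for 1:
1 = 1·45 − 22·2
  = −22·47 + 23·45
  = 23·92 − 45·47
  = −45·139 + 68·92
  = 68·509 − 249·139
So 139⁻¹ ≡ −249 ≡ 260 (mod 509).

260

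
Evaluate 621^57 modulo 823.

57 in binary is 111001, i.e. 57 = 32 + 16 + 8 + 1.
621^1 ≡ 621 (mod 823)
621^2 ≡ 621^2 = 385641 ≡ 477 (mod 823)
621^4 ≡ 477^2 = 227529 ≡ 381 (mod 823)
621^8 ≡ 381^2 = 145161 ≡ 313 (mod 823)
621^16 ≡ 313^2 = 97969 ≡ 32 (mod 823)
621^32 ≡ 32^2 = 1024 ≡ 201 (mod 823)
621^57 = 621^32 * 621^16 * 621^8 * 621^1 ≡ 201 * 32 * 313 * 621 (mod 823).
Accumulate the product:
201 * 32 = 6432 ≡ 671
671 * 313 = 210023 ≡ 158
158 * 621 = 98118 ≡ 181

181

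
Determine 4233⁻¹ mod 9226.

Apply the Euclidean algorithm and back-substitute:
9226 = 2·4233 + 760
4233 = 5·760 + 433
760 = 1·433 + 327
433 = 1·327 + 106
327 = 3·106 + 9
106 = 11·9 + 7
9 = 1·7 + 2
7 = 3·2 + 1
2 = 2·1 + 0
gcd(4233, 9226) = 1, so the inverse exists.
Bézout: 1 = −1877·9226 + 4091·4233.
So 4233⁻¹ ≡ 4091 (mod 9226).

4091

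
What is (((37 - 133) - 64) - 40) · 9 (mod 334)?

37 - 133 = -96 ≡ 238 (mod 334)
238 - 64 = 174
174 - 40 = 134
134 · 9 = 1206 ≡ 204 (mod 334)

204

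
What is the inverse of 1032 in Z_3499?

2214

3499 = 3*1032 + 403
1032 = 2*403 + 226
403 = 1*226 + 177
226 = 1*177 + 49
177 = 3*49 + 30
49 = 1*30 + 19
30 = 1*19 + 11
19 = 1*11 + 8
11 = 1*8 + 3
8 = 2*3 + 2
3 = 1*2 + 1
2 = 2*1 + 0
gcd(1032, 3499) = 1, so the inverse exists.
Bézout: 1 = 379*3499 − 1285*1032.
So 1032⁻¹ ≡ −1285 ≡ 2214 (mod 3499).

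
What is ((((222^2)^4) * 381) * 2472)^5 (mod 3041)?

1469

(222)^2 ≡ 628 (mod 3041)
(628)^4 ≡ 862 (mod 3041)
862 * 381 = 328422 ≡ 3035 (mod 3041)
3035 * 2472 = 7502520 ≡ 373 (mod 3041)
(373)^5 ≡ 1469 (mod 3041)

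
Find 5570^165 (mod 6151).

Using repeated squaring:
165 in binary is 10100101, i.e. 165 = 128 + 32 + 4 + 1.
5570^1 ≡ 5570 (mod 6151)
5570^2 ≡ 5570^2 = 31024900 ≡ 5407 (mod 6151)
5570^4 ≡ 5407^2 = 29235649 ≡ 6097 (mod 6151)
5570^8 ≡ 6097^2 = 37173409 ≡ 2916 (mod 6151)
5570^16 ≡ 2916^2 = 8503056 ≡ 2374 (mod 6151)
5570^32 ≡ 2374^2 = 5635876 ≡ 1560 (mod 6151)
5570^64 ≡ 1560^2 = 2433600 ≡ 3955 (mod 6151)
5570^128 ≡ 3955^2 = 15642025 ≡ 32 (mod 6151)
5570^165 = 5570^128 × 5570^32 × 5570^4 × 5570^1 ≡ 32 × 1560 × 6097 × 5570 (mod 6151).
Accumulate the product:
32 × 1560 = 49920 ≡ 712
712 × 6097 = 4341064 ≡ 4609
4609 × 5570 = 25672130 ≡ 4007

4007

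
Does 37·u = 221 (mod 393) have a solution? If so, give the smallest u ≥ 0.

314

gcd(37, 393) = 1, so a unique solution mod 393 exists.
37⁻¹ ≡ 85 (mod 393).
u ≡ 85·221 ≡ 314 (mod 393).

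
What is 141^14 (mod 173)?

141^1 ≡ 141 (mod 173)
141^2 ≡ 141^2 = 19881 ≡ 159 (mod 173)
141^4 ≡ 159^2 = 25281 ≡ 23 (mod 173)
141^8 ≡ 23^2 = 529 ≡ 10 (mod 173)
141^14 = 141^8 · 141^4 · 141^2 ≡ 10 · 23 · 159 (mod 173).
Accumulate the product:
10 · 23 = 230 ≡ 57
57 · 159 = 9063 ≡ 67

67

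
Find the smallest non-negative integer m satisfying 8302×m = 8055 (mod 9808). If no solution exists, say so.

gcd(8302, 9808) = 2, and 2 does not divide 8055.
So the congruence has no solution.

no solution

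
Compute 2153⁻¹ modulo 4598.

Apply the Euclidean algorithm and back-substitute:
4598 = 2·2153 + 292
2153 = 7·292 + 109
292 = 2·109 + 74
109 = 1·74 + 35
74 = 2·35 + 4
35 = 8·4 + 3
4 = 1·3 + 1
3 = 3·1 + 0
gcd(2153, 4598) = 1, so the inverse exists.
Back-substitute for 1:
1 = 1·4 − 1·3
  = −1·35 + 9·4
  = 9·74 − 19·35
  = −19·109 + 28·74
  = 28·292 − 75·109
  = −75·2153 + 553·292
  = 553·4598 − 1181·2153
So 2153⁻¹ ≡ −1181 ≡ 3417 (mod 4598).

3417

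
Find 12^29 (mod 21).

3

29 in binary is 11101, i.e. 29 = 16 + 8 + 4 + 1.
12^1 ≡ 12 (mod 21)
12^2 ≡ 12^2 = 144 ≡ 18 (mod 21)
12^4 ≡ 18^2 = 324 ≡ 9 (mod 21)
12^8 ≡ 9^2 = 81 ≡ 18 (mod 21)
12^16 ≡ 18^2 = 324 ≡ 9 (mod 21)
12^29 = 12^16 × 12^8 × 12^4 × 12^1 ≡ 9 × 18 × 9 × 12 (mod 21).
Accumulate the product:
9 × 18 = 162 ≡ 15
15 × 9 = 135 ≡ 9
9 × 12 = 108 ≡ 3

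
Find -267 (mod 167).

67

-267 = -2×167 + 67, so -267 ≡ 67 (mod 167).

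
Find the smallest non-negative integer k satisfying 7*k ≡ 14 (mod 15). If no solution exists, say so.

gcd(7, 15) = 1, so a unique solution mod 15 exists.
7⁻¹ ≡ 13 (mod 15).
k ≡ 13*14 ≡ 2 (mod 15).

2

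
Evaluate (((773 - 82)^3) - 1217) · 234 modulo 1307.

278

773 - 82 = 691
(691)^3 ≡ 291 (mod 1307)
291 - 1217 = -926 ≡ 381 (mod 1307)
381 · 234 = 89154 ≡ 278 (mod 1307)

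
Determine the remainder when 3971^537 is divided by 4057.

537 in binary is 1000011001, i.e. 537 = 512 + 16 + 8 + 1.
3971^1 ≡ 3971 (mod 4057)
3971^2 ≡ 3971^2 = 15768841 ≡ 3339 (mod 4057)
3971^4 ≡ 3339^2 = 11148921 ≡ 285 (mod 4057)
3971^8 ≡ 285^2 = 81225 ≡ 85 (mod 4057)
3971^16 ≡ 85^2 = 7225 ≡ 3168 (mod 4057)
3971^32 ≡ 3168^2 = 10036224 ≡ 3263 (mod 4057)
3971^64 ≡ 3263^2 = 10647169 ≡ 1601 (mod 4057)
3971^128 ≡ 1601^2 = 2563201 ≡ 3234 (mod 4057)
3971^256 ≡ 3234^2 = 10458756 ≡ 3867 (mod 4057)
3971^512 ≡ 3867^2 = 14953689 ≡ 3644 (mod 4057)
3971^537 = 3971^512 * 3971^16 * 3971^8 * 3971^1 ≡ 3644 * 3168 * 85 * 3971 (mod 4057).
Accumulate the product:
3644 * 3168 = 11544192 ≡ 2027
2027 * 85 = 172295 ≡ 1901
1901 * 3971 = 7548871 ≡ 2851

2851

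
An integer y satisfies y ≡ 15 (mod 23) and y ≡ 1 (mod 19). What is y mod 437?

153

23⁻¹ mod 19: 23×5 ≡ 1 (mod 19), so 23⁻¹ ≡ 5.
y = 15 + 23×((1 − 15)×5 mod 19) = 15 + 23×6 = 153.
Check: 153 mod 23 = 15, 153 mod 19 = 1. ✓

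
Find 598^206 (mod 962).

Using repeated squaring:
206 in binary is 11001110, i.e. 206 = 128 + 64 + 8 + 4 + 2.
598^1 ≡ 598 (mod 962)
598^2 ≡ 598^2 = 357604 ≡ 702 (mod 962)
598^4 ≡ 702^2 = 492804 ≡ 260 (mod 962)
598^8 ≡ 260^2 = 67600 ≡ 260 (mod 962)
598^16 ≡ 260^2 = 67600 ≡ 260 (mod 962)
598^32 ≡ 260^2 = 67600 ≡ 260 (mod 962)
598^64 ≡ 260^2 = 67600 ≡ 260 (mod 962)
598^128 ≡ 260^2 = 67600 ≡ 260 (mod 962)
598^206 = 598^128 * 598^64 * 598^8 * 598^4 * 598^2 ≡ 260 * 260 * 260 * 260 * 702 (mod 962).
Accumulate the product:
260 * 260 = 67600 ≡ 260
260 * 260 = 67600 ≡ 260
260 * 260 = 67600 ≡ 260
260 * 702 = 182520 ≡ 702

702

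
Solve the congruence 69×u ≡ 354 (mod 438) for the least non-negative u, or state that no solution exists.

gcd(69, 438) = 3, and 3 | 354, so solutions exist.
Divide through by 3: 23×u ≡ 118 (mod 146).
23⁻¹ ≡ 127 (mod 146).
u ≡ 127×118 ≡ 94 (mod 146).
The smallest non-negative solution is u = 94.

94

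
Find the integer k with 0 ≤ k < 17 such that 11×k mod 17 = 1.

Apply the Euclidean algorithm and back-substitute:
17 = 1*11 + 6
11 = 1*6 + 5
6 = 1*5 + 1
5 = 5*1 + 0
gcd(11, 17) = 1, so the inverse exists.
Bézout: 1 = 2*17 − 3*11.
So 11⁻¹ ≡ −3 ≡ 14 (mod 17).

14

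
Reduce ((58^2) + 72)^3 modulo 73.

52

(58)^2 ≡ 6 (mod 73)
6 + 72 = 78 ≡ 5 (mod 73)
(5)^3 ≡ 52 (mod 73)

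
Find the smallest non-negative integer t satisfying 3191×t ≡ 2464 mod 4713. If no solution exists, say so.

2519

gcd(3191, 4713) = 1, so a unique solution mod 4713 exists.
3191⁻¹ ≡ 2084 (mod 4713).
t ≡ 2084×2464 ≡ 2519 (mod 4713).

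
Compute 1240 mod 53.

1240 = 23·53 + 21, so 1240 ≡ 21 (mod 53).

21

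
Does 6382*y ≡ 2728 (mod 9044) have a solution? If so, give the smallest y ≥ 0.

gcd(6382, 9044) = 2, and 2 | 2728, so solutions exist.
Divide through by 2: 3191*y = 1364 (mod 4522).
3191⁻¹ ≡ 265 (mod 4522).
y ≡ 265*1364 ≡ 4222 (mod 4522).
The smallest non-negative solution is y = 4222.

4222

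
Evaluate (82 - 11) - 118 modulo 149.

102

82 - 11 = 71
71 - 118 = -47 ≡ 102 (mod 149)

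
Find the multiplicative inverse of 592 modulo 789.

Run the extended Euclidean algorithm:
789 = 1*592 + 197
592 = 3*197 + 1
197 = 197*1 + 0
gcd(592, 789) = 1, so the inverse exists.
Bézout: 1 = −3*789 + 4*592.
So 592⁻¹ ≡ 4 (mod 789).

4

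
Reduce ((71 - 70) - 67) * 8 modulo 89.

6

71 - 70 = 1
1 - 67 = -66 ≡ 23 (mod 89)
23 * 8 = 184 ≡ 6 (mod 89)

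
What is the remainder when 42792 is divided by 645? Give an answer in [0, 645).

42792 = 66×645 + 222, so 42792 ≡ 222 (mod 645).

222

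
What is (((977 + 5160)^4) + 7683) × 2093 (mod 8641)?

74

977 + 5160 = 6137
(6137)^4 ≡ 6482 (mod 8641)
6482 + 7683 = 14165 ≡ 5524 (mod 8641)
5524 × 2093 = 11561732 ≡ 74 (mod 8641)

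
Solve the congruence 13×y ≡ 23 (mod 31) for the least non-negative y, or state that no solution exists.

28

gcd(13, 31) = 1, so a unique solution mod 31 exists.
13⁻¹ ≡ 12 (mod 31).
y ≡ 12×23 ≡ 28 (mod 31).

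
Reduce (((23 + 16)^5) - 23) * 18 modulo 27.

18

23 + 16 = 39 ≡ 12 (mod 27)
(12)^5 ≡ 0 (mod 27)
0 - 23 = -23 ≡ 4 (mod 27)
4 * 18 = 72 ≡ 18 (mod 27)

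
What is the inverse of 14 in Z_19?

15

Run the extended Euclidean algorithm:
19 = 1·14 + 5
14 = 2·5 + 4
5 = 1·4 + 1
4 = 4·1 + 0
gcd(14, 19) = 1, so the inverse exists.
Bézout: 1 = 3·19 − 4·14.
So 14⁻¹ ≡ −4 ≡ 15 (mod 19).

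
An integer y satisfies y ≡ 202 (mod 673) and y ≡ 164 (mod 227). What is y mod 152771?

117977

673⁻¹ mod 227: 673×85 ≡ 1 (mod 227), so 673⁻¹ ≡ 85.
y = 202 + 673×((164 − 202)×85 mod 227) = 202 + 673×175 = 117977.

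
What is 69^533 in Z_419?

300

Using repeated squaring:
533 in binary is 1000010101, i.e. 533 = 512 + 16 + 4 + 1.
69^1 ≡ 69 (mod 419)
69^2 ≡ 69^2 = 4761 ≡ 152 (mod 419)
69^4 ≡ 152^2 = 23104 ≡ 59 (mod 419)
69^8 ≡ 59^2 = 3481 ≡ 129 (mod 419)
69^16 ≡ 129^2 = 16641 ≡ 300 (mod 419)
69^32 ≡ 300^2 = 90000 ≡ 334 (mod 419)
69^64 ≡ 334^2 = 111556 ≡ 102 (mod 419)
69^128 ≡ 102^2 = 10404 ≡ 348 (mod 419)
69^256 ≡ 348^2 = 121104 ≡ 13 (mod 419)
69^512 ≡ 13^2 = 169 (mod 419)
69^533 = 69^512 · 69^16 · 69^4 · 69^1 ≡ 169 · 300 · 59 · 69 (mod 419).
Accumulate the product:
169 · 300 = 50700 ≡ 1
1 · 59 = 59
59 · 69 = 4071 ≡ 300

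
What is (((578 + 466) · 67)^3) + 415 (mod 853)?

423

578 + 466 = 1044 ≡ 191 (mod 853)
191 · 67 = 12797 ≡ 2 (mod 853)
(2)^3 ≡ 8 (mod 853)
8 + 415 = 423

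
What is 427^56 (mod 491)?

208

Compute successive squares:
427^1 ≡ 427 (mod 491)
427^2 ≡ 427^2 = 182329 ≡ 168 (mod 491)
427^4 ≡ 168^2 = 28224 ≡ 237 (mod 491)
427^8 ≡ 237^2 = 56169 ≡ 195 (mod 491)
427^16 ≡ 195^2 = 38025 ≡ 218 (mod 491)
427^32 ≡ 218^2 = 47524 ≡ 388 (mod 491)
427^56 = 427^32 · 427^16 · 427^8 ≡ 388 · 218 · 195 (mod 491).
Accumulate the product:
388 · 218 = 84584 ≡ 132
132 · 195 = 25740 ≡ 208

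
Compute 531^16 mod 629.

562

531^1 ≡ 531 (mod 629)
531^2 ≡ 531^2 = 281961 ≡ 169 (mod 629)
531^4 ≡ 169^2 = 28561 ≡ 256 (mod 629)
531^8 ≡ 256^2 = 65536 ≡ 120 (mod 629)
531^16 ≡ 120^2 = 14400 ≡ 562 (mod 629)
So 531^16 ≡ 562 (mod 629).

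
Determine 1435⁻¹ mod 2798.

Apply the Euclidean algorithm and back-substitute:
2798 = 1·1435 + 1363
1435 = 1·1363 + 72
1363 = 18·72 + 67
72 = 1·67 + 5
67 = 13·5 + 2
5 = 2·2 + 1
2 = 2·1 + 0
gcd(1435, 2798) = 1, so the inverse exists.
Back-substitute for 1:
1 = 1·5 − 2·2
  = −2·67 + 27·5
  = 27·72 − 29·67
  = −29·1363 + 549·72
  = 549·1435 − 578·1363
  = −578·2798 + 1127·1435
So 1435⁻¹ ≡ 1127 (mod 2798).

1127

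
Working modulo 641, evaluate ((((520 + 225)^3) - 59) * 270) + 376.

520 + 225 = 745 ≡ 104 (mod 641)
(104)^3 ≡ 550 (mod 641)
550 - 59 = 491
491 * 270 = 132570 ≡ 524 (mod 641)
524 + 376 = 900 ≡ 259 (mod 641)

259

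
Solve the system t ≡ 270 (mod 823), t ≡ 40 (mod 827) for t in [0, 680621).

387903

823⁻¹ mod 827: 823·620 ≡ 1 (mod 827), so 823⁻¹ ≡ 620.
t = 270 + 823·((40 − 270)·620 mod 827) = 270 + 823·471 = 387903.
Check: 387903 mod 823 = 270, 387903 mod 827 = 40. ✓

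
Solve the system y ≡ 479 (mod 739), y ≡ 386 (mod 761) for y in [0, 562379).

80291

739⁻¹ mod 761: 739·588 ≡ 1 (mod 761), so 739⁻¹ ≡ 588.
y = 479 + 739·((386 − 479)·588 mod 761) = 479 + 739·108 = 80291.
Check: 80291 mod 739 = 479, 80291 mod 761 = 386. ✓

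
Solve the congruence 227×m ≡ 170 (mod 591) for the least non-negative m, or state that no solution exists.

334

gcd(227, 591) = 1, so a unique solution mod 591 exists.
227⁻¹ ≡ 440 (mod 591).
m ≡ 440×170 ≡ 334 (mod 591).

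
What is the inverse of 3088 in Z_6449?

2504

6449 = 2×3088 + 273
3088 = 11×273 + 85
273 = 3×85 + 18
85 = 4×18 + 13
18 = 1×13 + 5
13 = 2×5 + 3
5 = 1×3 + 2
3 = 1×2 + 1
2 = 2×1 + 0
gcd(3088, 6449) = 1, so the inverse exists.
Back-substitute for 1:
1 = 1×3 − 1×2
  = −1×5 + 2×3
  = 2×13 − 5×5
  = −5×18 + 7×13
  = 7×85 − 33×18
  = −33×273 + 106×85
  = 106×3088 − 1199×273
  = −1199×6449 + 2504×3088
So 3088⁻¹ ≡ 2504 (mod 6449).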